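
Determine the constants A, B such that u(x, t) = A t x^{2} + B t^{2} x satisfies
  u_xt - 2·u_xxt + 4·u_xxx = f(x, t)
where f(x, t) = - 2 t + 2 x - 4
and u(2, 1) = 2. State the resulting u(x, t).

Substitute the ansatz u = A t x^{2} + B t^{2} x into the left-hand side.
Derivatives of the ansatz:
  u_xt = 2 A x + 2 B t
  u_xxt = 2 A
  u_xxx = 0
Term by term:
  u_xt = 2 A x + 2 B t
  -2·u_xxt = - 4 A
  4·u_xxx = 0
So the left-hand side equals
  2 A x - 4 A + 2 B t
This must equal f(x, t) = - 2 t + 2 x - 4 identically.
Matching coefficients of the independent functions:
  [constant term]:  - 4 A = -4
  [t]:  2 B = -2
  [x]:  2 A = 2
Solving: A = 1, B = -1.
Check against the point condition:
  u(2, 1) = 2  ⟹  4 A + 2 B = 2  ✓
Hence u(x, t) = - t^{2} x + t x^{2}.

Answer: u(x, t) = - t^{2} x + t x^{2}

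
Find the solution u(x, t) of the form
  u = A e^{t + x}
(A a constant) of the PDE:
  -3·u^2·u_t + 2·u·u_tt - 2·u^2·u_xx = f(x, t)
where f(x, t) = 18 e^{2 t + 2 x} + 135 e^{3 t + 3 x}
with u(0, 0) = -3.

Substitute the ansatz u = A e^{t + x} into the left-hand side.
Derivatives of the ansatz:
  u_t = A e^{t} e^{x}
  u_tt = A e^{t} e^{x}
  u_xx = A e^{t} e^{x}
Term by term:
  -3·u^2·u_t = - 3 A^{3} e^{3 t} e^{3 x}
  2·u·u_tt = 2 A^{2} e^{2 t} e^{2 x}
  -2·u^2·u_xx = - 2 A^{3} e^{3 t} e^{3 x}
So the left-hand side equals
  - 5 A^{3} e^{3 t} e^{3 x} + 2 A^{2} e^{2 t} e^{2 x}
This must equal f(x, t) identically; expanded, f = 135 e^{3 t} e^{3 x} + 18 e^{2 t} e^{2 x}.
Matching coefficients of the independent functions:
  [e^{2 t} e^{2 x}]:  2 A^{2} = 18
  [e^{3 t} e^{3 x}]:  - 5 A^{3} = 135
Solving: A = -3.
Check against the point condition:
  u(0, 0) = -3  ⟹  A = -3  ✓
Hence u(x, t) = - 3 e^{t + x}.

Answer: u(x, t) = - 3 e^{t + x}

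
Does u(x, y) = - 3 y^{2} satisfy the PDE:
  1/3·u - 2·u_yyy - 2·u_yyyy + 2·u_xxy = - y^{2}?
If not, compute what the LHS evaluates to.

Evaluate each term of the left-hand side for u = - 3 y^{2}.
Derivatives:
  u_yyy = 0
  u_yyyy = 0
  u_xxy = 0
Terms:
  1/3·u = - y^{2}
  -2·u_yyy = 0
  -2·u_yyyy = 0
  2·u_xxy = 0
Sum: LHS = - y^{2}
This is exactly the given right-hand side, so u is a solution.

Answer: Yes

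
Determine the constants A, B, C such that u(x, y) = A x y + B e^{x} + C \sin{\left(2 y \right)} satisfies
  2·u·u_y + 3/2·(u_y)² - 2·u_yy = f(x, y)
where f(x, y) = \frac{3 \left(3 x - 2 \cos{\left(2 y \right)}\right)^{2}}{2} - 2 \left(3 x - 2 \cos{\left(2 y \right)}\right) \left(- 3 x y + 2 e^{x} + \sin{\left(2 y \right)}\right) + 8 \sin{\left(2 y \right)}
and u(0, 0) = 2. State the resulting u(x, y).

Substitute the ansatz u = A x y + B e^{x} + C \sin{\left(2 y \right)} into the left-hand side.
Derivatives of the ansatz:
  u_y = A x + 2 C \cos{\left(2 y \right)}
  u_yy = - 4 C \sin{\left(2 y \right)}
Term by term:
  2·u·u_y = 2 A^{2} x^{2} y + 2 A B x e^{x} + 4 A C x y \cos{\left(2 y \right)} + 2 A C x \sin{\left(2 y \right)} + 4 B C e^{x} \cos{\left(2 y \right)} + 4 C^{2} \sin{\left(2 y \right)} \cos{\left(2 y \right)}
  3/2·(u_y)² = \frac{3 A^{2} x^{2}}{2} + 6 A C x \cos{\left(2 y \right)} + 6 C^{2} \cos^{2}{\left(2 y \right)}
  -2·u_yy = 8 C \sin{\left(2 y \right)}
So the left-hand side equals
  2 A^{2} x^{2} y + \frac{3 A^{2} x^{2}}{2} + 2 A B x e^{x} + 4 A C x y \cos{\left(2 y \right)} + 2 A C x \sin{\left(2 y \right)} + 6 A C x \cos{\left(2 y \right)} + 4 B C e^{x} \cos{\left(2 y \right)} + 4 C^{2} \sin{\left(2 y \right)} \cos{\left(2 y \right)} + 6 C^{2} \cos^{2}{\left(2 y \right)} + 8 C \sin{\left(2 y \right)}
This must equal f(x, y) identically; expanded, f = 18 x^{2} y + \frac{27 x^{2}}{2} - 12 x y \cos{\left(2 y \right)} - 12 x e^{x} - 6 x \sin{\left(2 y \right)} - 18 x \cos{\left(2 y \right)} + 8 e^{x} \cos{\left(2 y \right)} + 4 \sin{\left(2 y \right)} \cos{\left(2 y \right)} + 8 \sin{\left(2 y \right)} + 6 \cos^{2}{\left(2 y \right)}.
Matching coefficients of the independent functions:
  [x^{2}]:  \frac{3 A^{2}}{2} = \frac{27}{2}
  [x e^{x}]:  2 A B = -12
  [x \sin{\left(2 y \right)}]:  2 A C = -6
  [x \cos{\left(2 y \right)}]:  6 A C = -18
  [x^{2} y]:  2 A^{2} = 18
  [e^{x} \cos{\left(2 y \right)}]:  4 B C = 8
  [\sin{\left(2 y \right)} \cos{\left(2 y \right)}]:  4 C^{2} = 4
  [x y \cos{\left(2 y \right)}]:  4 A C = -12
  [\sin{\left(2 y \right)}]:  8 C = 8
  [\cos^{2}{\left(2 y \right)}]:  6 C^{2} = 6
Solving: A = -3, B = 2, C = 1.
Check against the point condition:
  u(0, 0) = 2  ⟹  B = 2  ✓
Hence u(x, y) = - 3 x y + 2 e^{x} + \sin{\left(2 y \right)}.

Answer: u(x, y) = - 3 x y + 2 e^{x} + \sin{\left(2 y \right)}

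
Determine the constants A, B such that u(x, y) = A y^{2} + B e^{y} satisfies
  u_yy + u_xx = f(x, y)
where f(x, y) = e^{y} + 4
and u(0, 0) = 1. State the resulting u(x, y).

Substitute the ansatz u = A y^{2} + B e^{y} into the left-hand side.
Derivatives of the ansatz:
  u_yy = 2 A + B e^{y}
  u_xx = 0
Term by term:
  u_yy = 2 A + B e^{y}
  u_xx = 0
So the left-hand side equals
  2 A + B e^{y}
This must equal f(x, y) = e^{y} + 4 identically.
Matching coefficients of the independent functions:
  [constant term]:  2 A = 4
  [e^{y}]:  B = 1
Solving: A = 2, B = 1.
Check against the point condition:
  u(0, 0) = 1  ⟹  B = 1  ✓
Hence u(x, y) = 2 y^{2} + e^{y}.

Answer: u(x, y) = 2 y^{2} + e^{y}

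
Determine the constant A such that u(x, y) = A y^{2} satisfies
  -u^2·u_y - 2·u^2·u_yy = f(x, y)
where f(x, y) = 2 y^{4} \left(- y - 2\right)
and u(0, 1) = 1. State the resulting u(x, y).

Substitute the ansatz u = A y^{2} into the left-hand side.
Derivatives of the ansatz:
  u_y = 2 A y
  u_yy = 2 A
Term by term:
  -u^2·u_y = - 2 A^{3} y^{5}
  -2·u^2·u_yy = - 4 A^{3} y^{4}
So the left-hand side equals
  - 2 A^{3} y^{5} - 4 A^{3} y^{4}
This must equal f(x, y) identically; expanded, f = - 2 y^{5} - 4 y^{4}.
Matching coefficients of the independent functions:
  [y^{4}]:  - 4 A^{3} = -4
  [y^{5}]:  - 2 A^{3} = -2
Solving: A = 1.
Check against the point condition:
  u(0, 1) = 1  ⟹  A = 1  ✓
Hence u(x, y) = y^{2}.

Answer: u(x, y) = y^{2}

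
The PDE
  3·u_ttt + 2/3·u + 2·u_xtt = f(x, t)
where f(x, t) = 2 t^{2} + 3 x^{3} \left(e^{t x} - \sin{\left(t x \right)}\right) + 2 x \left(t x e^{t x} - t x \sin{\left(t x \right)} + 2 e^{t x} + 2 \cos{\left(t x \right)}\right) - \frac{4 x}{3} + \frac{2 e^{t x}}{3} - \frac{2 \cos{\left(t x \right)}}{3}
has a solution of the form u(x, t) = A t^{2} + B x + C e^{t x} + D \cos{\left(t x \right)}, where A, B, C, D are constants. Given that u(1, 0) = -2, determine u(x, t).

Substitute the ansatz u = A t^{2} + B x + C e^{t x} + D \cos{\left(t x \right)} into the left-hand side.
Derivatives of the ansatz:
  u_ttt = C x^{3} e^{t x} + D x^{3} \sin{\left(t x \right)}
  u_xtt = C t x^{2} e^{t x} + 2 C x e^{t x} + D t x^{2} \sin{\left(t x \right)} - 2 D x \cos{\left(t x \right)}
Term by term:
  3·u_ttt = 3 C x^{3} e^{t x} + 3 D x^{3} \sin{\left(t x \right)}
  2/3·u = \frac{2 A t^{2}}{3} + \frac{2 B x}{3} + \frac{2 C e^{t x}}{3} + \frac{2 D \cos{\left(t x \right)}}{3}
  2·u_xtt = 2 C t x^{2} e^{t x} + 4 C x e^{t x} + 2 D t x^{2} \sin{\left(t x \right)} - 4 D x \cos{\left(t x \right)}
So the left-hand side equals
  \frac{2 A t^{2}}{3} + \frac{2 B x}{3} + 2 C t x^{2} e^{t x} + 3 C x^{3} e^{t x} + 4 C x e^{t x} + \frac{2 C e^{t x}}{3} + 2 D t x^{2} \sin{\left(t x \right)} + 3 D x^{3} \sin{\left(t x \right)} - 4 D x \cos{\left(t x \right)} + \frac{2 D \cos{\left(t x \right)}}{3}
This must equal f(x, t) identically; expanded, f = 2 t^{2} + 2 t x^{2} e^{t x} - 2 t x^{2} \sin{\left(t x \right)} + 3 x^{3} e^{t x} - 3 x^{3} \sin{\left(t x \right)} + 4 x e^{t x} + 4 x \cos{\left(t x \right)} - \frac{4 x}{3} + \frac{2 e^{t x}}{3} - \frac{2 \cos{\left(t x \right)}}{3}.
Matching coefficients of the independent functions:
  [t^{2}]:  \frac{2 A}{3} = 2
  [x]:  \frac{2 B}{3} = - \frac{4}{3}
  [x e^{t x}]:  4 C = 4
  [x \cos{\left(t x \right)}]:  - 4 D = 4
  [x^{3} e^{t x}]:  3 C = 3
  [x^{3} \sin{\left(t x \right)}]:  3 D = -3
  [t x^{2} e^{t x}]:  2 C = 2
  [t x^{2} \sin{\left(t x \right)}]:  2 D = -2
  [e^{t x}]:  \frac{2 C}{3} = \frac{2}{3}
  [\cos{\left(t x \right)}]:  \frac{2 D}{3} = - \frac{2}{3}
Solving: A = 3, B = -2, C = 1, D = -1.
Check against the point condition:
  u(1, 0) = -2  ⟹  B + C + D = -2  ✓
Hence u(x, t) = 3 t^{2} - 2 x + e^{t x} - \cos{\left(t x \right)}.

Answer: u(x, t) = 3 t^{2} - 2 x + e^{t x} - \cos{\left(t x \right)}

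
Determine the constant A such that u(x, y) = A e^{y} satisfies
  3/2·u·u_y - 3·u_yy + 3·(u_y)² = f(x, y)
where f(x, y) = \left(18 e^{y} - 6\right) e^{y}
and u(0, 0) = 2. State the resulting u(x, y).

Answer: u(x, y) = 2 e^{y}

Derivation:
Substitute the ansatz u = A e^{y} into the left-hand side.
Derivatives of the ansatz:
  u_y = A e^{y}
  u_yy = A e^{y}
Term by term:
  3/2·u·u_y = \frac{3 A^{2} e^{2 y}}{2}
  -3·u_yy = - 3 A e^{y}
  3·(u_y)² = 3 A^{2} e^{2 y}
So the left-hand side equals
  \frac{9 A^{2} e^{2 y}}{2} - 3 A e^{y}
This must equal f(x, y) = \left(18 e^{y} - 6\right) e^{y} identically.
Matching coefficients of the independent functions:
  [e^{y}]:  - 3 A = -6
  [e^{2 y}]:  \frac{9 A^{2}}{2} = 18
Solving: A = 2.
Check against the point condition:
  u(0, 0) = 2  ⟹  A = 2  ✓
Hence u(x, y) = 2 e^{y}.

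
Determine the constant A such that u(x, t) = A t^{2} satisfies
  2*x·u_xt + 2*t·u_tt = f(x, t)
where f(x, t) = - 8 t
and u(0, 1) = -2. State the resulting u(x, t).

Answer: u(x, t) = - 2 t^{2}

Derivation:
Substitute the ansatz u = A t^{2} into the left-hand side.
Derivatives of the ansatz:
  u_xt = 0
  u_tt = 2 A
Term by term:
  2*x·u_xt = 0
  2*t·u_tt = 4 A t
So the left-hand side equals
  4 A t
This must equal f(x, t) = - 8 t identically.
Matching coefficients of the independent functions:
  [t]:  4 A = -8
Solving: A = -2.
Check against the point condition:
  u(0, 1) = -2  ⟹  A = -2  ✓
Hence u(x, t) = - 2 t^{2}.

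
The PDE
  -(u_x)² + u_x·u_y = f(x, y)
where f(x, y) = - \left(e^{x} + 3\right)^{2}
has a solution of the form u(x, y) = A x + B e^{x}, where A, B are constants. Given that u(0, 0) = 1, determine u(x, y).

Answer: u(x, y) = 3 x + e^{x}

Derivation:
Substitute the ansatz u = A x + B e^{x} into the left-hand side.
Derivatives of the ansatz:
  u_x = A + B e^{x}
  u_y = 0
Term by term:
  -(u_x)² = - A^{2} - 2 A B e^{x} - B^{2} e^{2 x}
  u_x·u_y = 0
So the left-hand side equals
  - A^{2} - 2 A B e^{x} - B^{2} e^{2 x}
This must equal f(x, y) identically; expanded, f = - e^{2 x} - 6 e^{x} - 9.
Matching coefficients of the independent functions:
  [constant term]:  - A^{2} = -9
  [e^{x}]:  - 2 A B = -6
  [e^{2 x}]:  - B^{2} = -1
These equations allow (A, B) = (-3, -1) or (3, 1).
Impose the point condition(s):
  u(0, 0) = 1  ⟹  B = 1
Only A = 3, B = 1 satisfies everything.
Hence u(x, y) = 3 x + e^{x}.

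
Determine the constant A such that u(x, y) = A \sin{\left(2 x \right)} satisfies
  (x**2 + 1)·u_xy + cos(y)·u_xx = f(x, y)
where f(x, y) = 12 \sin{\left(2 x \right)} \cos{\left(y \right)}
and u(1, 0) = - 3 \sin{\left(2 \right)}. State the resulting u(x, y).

Substitute the ansatz u = A \sin{\left(2 x \right)} into the left-hand side.
Derivatives of the ansatz:
  u_xy = 0
  u_xx = - 4 A \sin{\left(2 x \right)}
Term by term:
  (x**2 + 1)·u_xy = 0
  cos(y)·u_xx = - 4 A \sin{\left(2 x \right)} \cos{\left(y \right)}
So the left-hand side equals
  - 4 A \sin{\left(2 x \right)} \cos{\left(y \right)}
This must equal f(x, y) = 12 \sin{\left(2 x \right)} \cos{\left(y \right)} identically.
Matching coefficients of the independent functions:
  [\sin{\left(2 x \right)} \cos{\left(y \right)}]:  - 4 A = 12
Solving: A = -3.
Check against the point condition:
  u(1, 0) = - 3 \sin{\left(2 \right)}  ⟹  A \sin{\left(2 \right)} = - 3 \sin{\left(2 \right)}  ✓
Hence u(x, y) = - 3 \sin{\left(2 x \right)}.

Answer: u(x, y) = - 3 \sin{\left(2 x \right)}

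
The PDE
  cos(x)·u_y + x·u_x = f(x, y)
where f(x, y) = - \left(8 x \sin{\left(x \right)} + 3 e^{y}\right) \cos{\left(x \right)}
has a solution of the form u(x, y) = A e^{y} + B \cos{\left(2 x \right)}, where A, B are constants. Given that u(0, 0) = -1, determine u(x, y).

Substitute the ansatz u = A e^{y} + B \cos{\left(2 x \right)} into the left-hand side.
Derivatives of the ansatz:
  u_y = A e^{y}
  u_x = - 2 B \sin{\left(2 x \right)}
Term by term:
  cos(x)·u_y = A e^{y} \cos{\left(x \right)}
  x·u_x = - 2 B x \sin{\left(2 x \right)}
So the left-hand side equals
  A e^{y} \cos{\left(x \right)} - 2 B x \sin{\left(2 x \right)}
This must equal f(x, y) identically; expanded, f = - 4 x \sin{\left(2 x \right)} - 3 e^{y} \cos{\left(x \right)}.
Matching coefficients of the independent functions:
  [x \sin{\left(2 x \right)}]:  - 2 B = -4
  [e^{y} \cos{\left(x \right)}]:  A = -3
Solving: A = -3, B = 2.
Check against the point condition:
  u(0, 0) = -1  ⟹  A + B = -1  ✓
Hence u(x, y) = - 3 e^{y} + 2 \cos{\left(2 x \right)}.

Answer: u(x, y) = - 3 e^{y} + 2 \cos{\left(2 x \right)}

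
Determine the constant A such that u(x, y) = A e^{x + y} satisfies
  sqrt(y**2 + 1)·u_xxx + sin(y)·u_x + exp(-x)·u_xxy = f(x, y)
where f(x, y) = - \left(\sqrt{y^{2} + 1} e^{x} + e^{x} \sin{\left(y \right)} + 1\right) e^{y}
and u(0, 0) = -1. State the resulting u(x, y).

Substitute the ansatz u = A e^{x + y} into the left-hand side.
Derivatives of the ansatz:
  u_xxx = A e^{x} e^{y}
  u_x = A e^{x} e^{y}
  u_xxy = A e^{x} e^{y}
Term by term:
  sqrt(y**2 + 1)·u_xxx = A \sqrt{y^{2} + 1} e^{x} e^{y}
  sin(y)·u_x = A e^{x} e^{y} \sin{\left(y \right)}
  exp(-x)·u_xxy = A e^{y}
So the left-hand side equals
  A \sqrt{y^{2} + 1} e^{x} e^{y} + A e^{x} e^{y} \sin{\left(y \right)} + A e^{y}
This must equal f(x, y) identically; expanded, f = - \sqrt{y^{2} + 1} e^{x} e^{y} - e^{x} e^{y} \sin{\left(y \right)} - e^{y}.
Matching coefficients of the independent functions:
  [\sqrt{y^{2} + 1} e^{x} e^{y}, e^{x} e^{y} \sin{\left(y \right)}, e^{y}]:  A = -1
Solving: A = -1.
Check against the point condition:
  u(0, 0) = -1  ⟹  A = -1  ✓
Hence u(x, y) = - e^{x + y}.

Answer: u(x, y) = - e^{x + y}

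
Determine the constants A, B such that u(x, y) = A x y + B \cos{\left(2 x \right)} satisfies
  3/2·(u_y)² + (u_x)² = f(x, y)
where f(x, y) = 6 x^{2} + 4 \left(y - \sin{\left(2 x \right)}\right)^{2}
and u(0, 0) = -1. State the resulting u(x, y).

Substitute the ansatz u = A x y + B \cos{\left(2 x \right)} into the left-hand side.
Derivatives of the ansatz:
  u_y = A x
  u_x = A y - 2 B \sin{\left(2 x \right)}
Term by term:
  3/2·(u_y)² = \frac{3 A^{2} x^{2}}{2}
  (u_x)² = A^{2} y^{2} - 4 A B y \sin{\left(2 x \right)} + 4 B^{2} \sin^{2}{\left(2 x \right)}
So the left-hand side equals
  \frac{3 A^{2} x^{2}}{2} + A^{2} y^{2} - 4 A B y \sin{\left(2 x \right)} + 4 B^{2} \sin^{2}{\left(2 x \right)}
This must equal f(x, y) identically; expanded, f = 6 x^{2} + 4 y^{2} - 8 y \sin{\left(2 x \right)} + 4 \sin^{2}{\left(2 x \right)}.
Matching coefficients of the independent functions:
  [x^{2}]:  \frac{3 A^{2}}{2} = 6
  [y^{2}]:  A^{2} = 4
  [y \sin{\left(2 x \right)}]:  - 4 A B = -8
  [\sin^{2}{\left(2 x \right)}]:  4 B^{2} = 4
These equations allow (A, B) = (-2, -1) or (2, 1).
Impose the point condition(s):
  u(0, 0) = -1  ⟹  B = -1
Only A = -2, B = -1 satisfies everything.
Hence u(x, y) = - 2 x y - \cos{\left(2 x \right)}.

Answer: u(x, y) = - 2 x y - \cos{\left(2 x \right)}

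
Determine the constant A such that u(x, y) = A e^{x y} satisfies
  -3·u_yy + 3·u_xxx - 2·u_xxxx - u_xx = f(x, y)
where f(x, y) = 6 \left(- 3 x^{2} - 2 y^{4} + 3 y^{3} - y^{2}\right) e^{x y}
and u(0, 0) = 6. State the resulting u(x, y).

Answer: u(x, y) = 6 e^{x y}

Derivation:
Substitute the ansatz u = A e^{x y} into the left-hand side.
Derivatives of the ansatz:
  u_yy = A x^{2} e^{x y}
  u_xxx = A y^{3} e^{x y}
  u_xxxx = A y^{4} e^{x y}
  u_xx = A y^{2} e^{x y}
Term by term:
  -3·u_yy = - 3 A x^{2} e^{x y}
  3·u_xxx = 3 A y^{3} e^{x y}
  -2·u_xxxx = - 2 A y^{4} e^{x y}
  -u_xx = - A y^{2} e^{x y}
So the left-hand side equals
  - 3 A x^{2} e^{x y} - 2 A y^{4} e^{x y} + 3 A y^{3} e^{x y} - A y^{2} e^{x y}
This must equal f(x, y) identically; expanded, f = - 18 x^{2} e^{x y} - 12 y^{4} e^{x y} + 18 y^{3} e^{x y} - 6 y^{2} e^{x y}.
Matching coefficients of the independent functions:
  [x^{2} e^{x y}]:  - 3 A = -18
  [y^{2} e^{x y}]:  - A = -6
  [y^{3} e^{x y}]:  3 A = 18
  [y^{4} e^{x y}]:  - 2 A = -12
Solving: A = 6.
Check against the point condition:
  u(0, 0) = 6  ⟹  A = 6  ✓
Hence u(x, y) = 6 e^{x y}.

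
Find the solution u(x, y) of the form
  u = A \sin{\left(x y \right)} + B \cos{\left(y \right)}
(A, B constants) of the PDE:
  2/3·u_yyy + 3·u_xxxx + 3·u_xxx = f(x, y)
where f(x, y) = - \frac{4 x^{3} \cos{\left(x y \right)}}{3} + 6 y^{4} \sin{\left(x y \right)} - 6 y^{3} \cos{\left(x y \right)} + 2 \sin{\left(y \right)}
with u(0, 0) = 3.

Substitute the ansatz u = A \sin{\left(x y \right)} + B \cos{\left(y \right)} into the left-hand side.
Derivatives of the ansatz:
  u_yyy = - A x^{3} \cos{\left(x y \right)} + B \sin{\left(y \right)}
  u_xxxx = A y^{4} \sin{\left(x y \right)}
  u_xxx = - A y^{3} \cos{\left(x y \right)}
Term by term:
  2/3·u_yyy = - \frac{2 A x^{3} \cos{\left(x y \right)}}{3} + \frac{2 B \sin{\left(y \right)}}{3}
  3·u_xxxx = 3 A y^{4} \sin{\left(x y \right)}
  3·u_xxx = - 3 A y^{3} \cos{\left(x y \right)}
So the left-hand side equals
  - \frac{2 A x^{3} \cos{\left(x y \right)}}{3} + 3 A y^{4} \sin{\left(x y \right)} - 3 A y^{3} \cos{\left(x y \right)} + \frac{2 B \sin{\left(y \right)}}{3}
This must equal f(x, y) = - \frac{4 x^{3} \cos{\left(x y \right)}}{3} + 6 y^{4} \sin{\left(x y \right)} - 6 y^{3} \cos{\left(x y \right)} + 2 \sin{\left(y \right)} identically.
Matching coefficients of the independent functions:
  [x^{3} \cos{\left(x y \right)}]:  - \frac{2 A}{3} = - \frac{4}{3}
  [y^{3} \cos{\left(x y \right)}]:  - 3 A = -6
  [y^{4} \sin{\left(x y \right)}]:  3 A = 6
  [\sin{\left(y \right)}]:  \frac{2 B}{3} = 2
Solving: A = 2, B = 3.
Check against the point condition:
  u(0, 0) = 3  ⟹  B = 3  ✓
Hence u(x, y) = 2 \sin{\left(x y \right)} + 3 \cos{\left(y \right)}.

Answer: u(x, y) = 2 \sin{\left(x y \right)} + 3 \cos{\left(y \right)}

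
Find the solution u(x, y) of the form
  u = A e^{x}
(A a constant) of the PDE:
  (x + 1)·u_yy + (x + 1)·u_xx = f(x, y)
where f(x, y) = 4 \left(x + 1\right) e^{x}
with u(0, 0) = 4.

Substitute the ansatz u = A e^{x} into the left-hand side.
Derivatives of the ansatz:
  u_yy = 0
  u_xx = A e^{x}
Term by term:
  (x + 1)·u_yy = 0
  (x + 1)·u_xx = A x e^{x} + A e^{x}
So the left-hand side equals
  A x e^{x} + A e^{x}
This must equal f(x, y) identically; expanded, f = 4 x e^{x} + 4 e^{x}.
Matching coefficients of the independent functions:
  [x e^{x}, e^{x}]:  A = 4
Solving: A = 4.
Check against the point condition:
  u(0, 0) = 4  ⟹  A = 4  ✓
Hence u(x, y) = 4 e^{x}.

Answer: u(x, y) = 4 e^{x}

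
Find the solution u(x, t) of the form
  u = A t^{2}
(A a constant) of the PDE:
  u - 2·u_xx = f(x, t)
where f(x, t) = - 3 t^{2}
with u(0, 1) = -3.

Substitute the ansatz u = A t^{2} into the left-hand side.
Derivatives of the ansatz:
  u_xx = 0
Term by term:
  u = A t^{2}
  -2·u_xx = 0
So the left-hand side equals
  A t^{2}
This must equal f(x, t) = - 3 t^{2} identically.
Matching coefficients of the independent functions:
  [t^{2}]:  A = -3
Solving: A = -3.
Check against the point condition:
  u(0, 1) = -3  ⟹  A = -3  ✓
Hence u(x, t) = - 3 t^{2}.

Answer: u(x, t) = - 3 t^{2}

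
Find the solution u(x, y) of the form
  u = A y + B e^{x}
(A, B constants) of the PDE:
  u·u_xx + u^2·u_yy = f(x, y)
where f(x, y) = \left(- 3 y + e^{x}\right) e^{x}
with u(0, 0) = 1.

Substitute the ansatz u = A y + B e^{x} into the left-hand side.
Derivatives of the ansatz:
  u_xx = B e^{x}
  u_yy = 0
Term by term:
  u·u_xx = A B y e^{x} + B^{2} e^{2 x}
  u^2·u_yy = 0
So the left-hand side equals
  A B y e^{x} + B^{2} e^{2 x}
This must equal f(x, y) = \left(- 3 y + e^{x}\right) e^{x} identically.
Matching coefficients of the independent functions:
  [y e^{x}]:  A B = -3
  [e^{2 x}]:  B^{2} = 1
These equations allow (A, B) = (-3, 1) or (3, -1).
Impose the point condition(s):
  u(0, 0) = 1  ⟹  B = 1
Only A = -3, B = 1 satisfies everything.
Hence u(x, y) = - 3 y + e^{x}.

Answer: u(x, y) = - 3 y + e^{x}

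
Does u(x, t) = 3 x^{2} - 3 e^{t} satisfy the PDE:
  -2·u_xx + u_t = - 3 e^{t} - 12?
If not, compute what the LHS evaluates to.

Evaluate each term of the left-hand side for u = 3 x^{2} - 3 e^{t}.
Derivatives:
  u_xx = 6
  u_t = - 3 e^{t}
Terms:
  -2·u_xx = -12
  u_t = - 3 e^{t}
Sum: LHS = - 3 e^{t} - 12
This is exactly the given right-hand side, so u is a solution.

Answer: Yes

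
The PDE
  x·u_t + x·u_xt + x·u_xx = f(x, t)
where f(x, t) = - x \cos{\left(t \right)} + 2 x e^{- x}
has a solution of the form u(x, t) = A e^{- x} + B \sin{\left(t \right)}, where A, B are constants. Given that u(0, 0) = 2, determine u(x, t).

Substitute the ansatz u = A e^{- x} + B \sin{\left(t \right)} into the left-hand side.
Derivatives of the ansatz:
  u_t = B \cos{\left(t \right)}
  u_xt = 0
  u_xx = A e^{- x}
Term by term:
  x·u_t = B x \cos{\left(t \right)}
  x·u_xt = 0
  x·u_xx = A x e^{- x}
So the left-hand side equals
  A x e^{- x} + B x \cos{\left(t \right)}
This must equal f(x, t) = - x \cos{\left(t \right)} + 2 x e^{- x} identically.
Matching coefficients of the independent functions:
  [x e^{- x}]:  A = 2
  [x \cos{\left(t \right)}]:  B = -1
Solving: A = 2, B = -1.
Check against the point condition:
  u(0, 0) = 2  ⟹  A = 2  ✓
Hence u(x, t) = - \sin{\left(t \right)} + 2 e^{- x}.

Answer: u(x, t) = - \sin{\left(t \right)} + 2 e^{- x}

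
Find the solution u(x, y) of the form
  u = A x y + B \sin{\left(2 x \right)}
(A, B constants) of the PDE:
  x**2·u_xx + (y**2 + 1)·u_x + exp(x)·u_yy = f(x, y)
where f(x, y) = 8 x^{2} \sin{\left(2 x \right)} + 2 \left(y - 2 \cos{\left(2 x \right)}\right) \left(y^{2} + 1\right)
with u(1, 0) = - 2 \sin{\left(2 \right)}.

Substitute the ansatz u = A x y + B \sin{\left(2 x \right)} into the left-hand side.
Derivatives of the ansatz:
  u_xx = - 4 B \sin{\left(2 x \right)}
  u_x = A y + 2 B \cos{\left(2 x \right)}
  u_yy = 0
Term by term:
  x**2·u_xx = - 4 B x^{2} \sin{\left(2 x \right)}
  (y**2 + 1)·u_x = A y^{3} + A y + 2 B y^{2} \cos{\left(2 x \right)} + 2 B \cos{\left(2 x \right)}
  exp(x)·u_yy = 0
So the left-hand side equals
  A y^{3} + A y - 4 B x^{2} \sin{\left(2 x \right)} + 2 B y^{2} \cos{\left(2 x \right)} + 2 B \cos{\left(2 x \right)}
This must equal f(x, y) identically; expanded, f = 8 x^{2} \sin{\left(2 x \right)} + 2 y^{3} - 4 y^{2} \cos{\left(2 x \right)} + 2 y - 4 \cos{\left(2 x \right)}.
Matching coefficients of the independent functions:
  [y, y^{3}]:  A = 2
  [x^{2} \sin{\left(2 x \right)}]:  - 4 B = 8
  [y^{2} \cos{\left(2 x \right)}, \cos{\left(2 x \right)}]:  2 B = -4
Solving: A = 2, B = -2.
Check against the point condition:
  u(1, 0) = - 2 \sin{\left(2 \right)}  ⟹  B \sin{\left(2 \right)} = - 2 \sin{\left(2 \right)}  ✓
Hence u(x, y) = 2 x y - 2 \sin{\left(2 x \right)}.

Answer: u(x, y) = 2 x y - 2 \sin{\left(2 x \right)}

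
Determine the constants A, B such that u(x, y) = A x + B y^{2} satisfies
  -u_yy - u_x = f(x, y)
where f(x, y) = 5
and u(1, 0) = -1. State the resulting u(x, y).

Answer: u(x, y) = - x - 2 y^{2}

Derivation:
Substitute the ansatz u = A x + B y^{2} into the left-hand side.
Derivatives of the ansatz:
  u_yy = 2 B
  u_x = A
Term by term:
  -u_yy = - 2 B
  -u_x = - A
So the left-hand side equals
  - A - 2 B
This must equal f(x, y) = 5 identically.
Matching coefficients of the independent functions:
  [constant term]:  - A - 2 B = 5
These equations do not fix every constant; impose the point condition(s):
  u(1, 0) = -1  ⟹  A = -1
Solving the combined system: A = -1, B = -2.
Hence u(x, y) = - x - 2 y^{2}.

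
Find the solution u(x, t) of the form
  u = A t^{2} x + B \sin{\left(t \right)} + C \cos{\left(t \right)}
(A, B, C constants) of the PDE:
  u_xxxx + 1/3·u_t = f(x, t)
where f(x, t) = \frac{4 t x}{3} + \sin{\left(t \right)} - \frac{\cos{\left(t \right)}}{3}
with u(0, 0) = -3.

Substitute the ansatz u = A t^{2} x + B \sin{\left(t \right)} + C \cos{\left(t \right)} into the left-hand side.
Derivatives of the ansatz:
  u_xxxx = 0
  u_t = 2 A t x + B \cos{\left(t \right)} - C \sin{\left(t \right)}
Term by term:
  u_xxxx = 0
  1/3·u_t = \frac{2 A t x}{3} + \frac{B \cos{\left(t \right)}}{3} - \frac{C \sin{\left(t \right)}}{3}
So the left-hand side equals
  \frac{2 A t x}{3} + \frac{B \cos{\left(t \right)}}{3} - \frac{C \sin{\left(t \right)}}{3}
This must equal f(x, t) = \frac{4 t x}{3} + \sin{\left(t \right)} - \frac{\cos{\left(t \right)}}{3} identically.
Matching coefficients of the independent functions:
  [t x]:  \frac{2 A}{3} = \frac{4}{3}
  [\sin{\left(t \right)}]:  - \frac{C}{3} = 1
  [\cos{\left(t \right)}]:  \frac{B}{3} = - \frac{1}{3}
Solving: A = 2, B = -1, C = -3.
Check against the point condition:
  u(0, 0) = -3  ⟹  C = -3  ✓
Hence u(x, t) = 2 t^{2} x - \sin{\left(t \right)} - 3 \cos{\left(t \right)}.

Answer: u(x, t) = 2 t^{2} x - \sin{\left(t \right)} - 3 \cos{\left(t \right)}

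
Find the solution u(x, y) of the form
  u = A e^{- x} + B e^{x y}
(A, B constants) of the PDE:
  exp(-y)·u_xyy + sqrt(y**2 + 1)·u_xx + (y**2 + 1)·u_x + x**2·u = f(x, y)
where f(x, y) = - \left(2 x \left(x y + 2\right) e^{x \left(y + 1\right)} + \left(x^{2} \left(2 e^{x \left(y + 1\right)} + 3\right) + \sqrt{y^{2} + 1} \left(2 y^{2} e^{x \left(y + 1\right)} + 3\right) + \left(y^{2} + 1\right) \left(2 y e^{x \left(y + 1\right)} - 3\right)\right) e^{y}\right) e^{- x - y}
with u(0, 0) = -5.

Substitute the ansatz u = A e^{- x} + B e^{x y} into the left-hand side.
Derivatives of the ansatz:
  u_xyy = B x^{2} y e^{x y} + 2 B x e^{x y}
  u_xx = A e^{- x} + B y^{2} e^{x y}
  u_x = - A e^{- x} + B y e^{x y}
Term by term:
  exp(-y)·u_xyy = B x^{2} y e^{- y} e^{x y} + 2 B x e^{- y} e^{x y}
  sqrt(y**2 + 1)·u_xx = A \sqrt{y^{2} + 1} e^{- x} + B y^{2} \sqrt{y^{2} + 1} e^{x y}
  (y**2 + 1)·u_x = - A y^{2} e^{- x} - A e^{- x} + B y^{3} e^{x y} + B y e^{x y}
  x**2·u = A x^{2} e^{- x} + B x^{2} e^{x y}
So the left-hand side equals
  A x^{2} e^{- x} - A y^{2} e^{- x} + A \sqrt{y^{2} + 1} e^{- x} - A e^{- x} + B x^{2} y e^{- y} e^{x y} + B x^{2} e^{x y} + 2 B x e^{- y} e^{x y} + B y^{3} e^{x y} + B y^{2} \sqrt{y^{2} + 1} e^{x y} + B y e^{x y}
This must equal f(x, y) identically; expanded, f = - 2 x^{2} y e^{- y} e^{x y} - 2 x^{2} e^{x y} - 3 x^{2} e^{- x} - 4 x e^{- y} e^{x y} - 2 y^{3} e^{x y} - 2 y^{2} \sqrt{y^{2} + 1} e^{x y} + 3 y^{2} e^{- x} - 2 y e^{x y} - 3 \sqrt{y^{2} + 1} e^{- x} + 3 e^{- x}.
Matching coefficients of the independent functions:
  [x^{2} e^{- x}, \sqrt{y^{2} + 1} e^{- x}]:  A = -3
  [x^{2} e^{x y}, y e^{x y}, y^{3} e^{x y}, y^{2} \sqrt{y^{2} + 1} e^{x y}, …]:  B = -2
  [y^{2} e^{- x}, e^{- x}]:  - A = 3
  [x e^{- y} e^{x y}]:  2 B = -4
Solving: A = -3, B = -2.
Check against the point condition:
  u(0, 0) = -5  ⟹  A + B = -5  ✓
Hence u(x, y) = - 2 e^{x y} - 3 e^{- x}.

Answer: u(x, y) = - 2 e^{x y} - 3 e^{- x}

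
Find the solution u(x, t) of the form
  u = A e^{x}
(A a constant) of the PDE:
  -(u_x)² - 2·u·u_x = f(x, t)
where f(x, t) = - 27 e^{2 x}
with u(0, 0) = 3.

Substitute the ansatz u = A e^{x} into the left-hand side.
Derivatives of the ansatz:
  u_x = A e^{x}
Term by term:
  -(u_x)² = - A^{2} e^{2 x}
  -2·u·u_x = - 2 A^{2} e^{2 x}
So the left-hand side equals
  - 3 A^{2} e^{2 x}
This must equal f(x, t) = - 27 e^{2 x} identically.
Matching coefficients of the independent functions:
  [e^{2 x}]:  - 3 A^{2} = -27
These equations allow (A) = (-3) or (3).
Impose the point condition(s):
  u(0, 0) = 3  ⟹  A = 3
Only A = 3 satisfies everything.
Hence u(x, t) = 3 e^{x}.

Answer: u(x, t) = 3 e^{x}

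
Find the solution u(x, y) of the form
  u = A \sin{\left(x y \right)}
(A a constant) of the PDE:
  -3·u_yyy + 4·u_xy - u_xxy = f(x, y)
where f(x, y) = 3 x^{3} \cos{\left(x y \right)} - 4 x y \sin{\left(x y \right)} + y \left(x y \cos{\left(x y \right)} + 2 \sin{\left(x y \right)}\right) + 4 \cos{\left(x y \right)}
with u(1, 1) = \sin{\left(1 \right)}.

Substitute the ansatz u = A \sin{\left(x y \right)} into the left-hand side.
Derivatives of the ansatz:
  u_yyy = - A x^{3} \cos{\left(x y \right)}
  u_xy = - A x y \sin{\left(x y \right)} + A \cos{\left(x y \right)}
  u_xxy = - A x y^{2} \cos{\left(x y \right)} - 2 A y \sin{\left(x y \right)}
Term by term:
  -3·u_yyy = 3 A x^{3} \cos{\left(x y \right)}
  4·u_xy = - 4 A x y \sin{\left(x y \right)} + 4 A \cos{\left(x y \right)}
  -u_xxy = A x y^{2} \cos{\left(x y \right)} + 2 A y \sin{\left(x y \right)}
So the left-hand side equals
  3 A x^{3} \cos{\left(x y \right)} + A x y^{2} \cos{\left(x y \right)} - 4 A x y \sin{\left(x y \right)} + 2 A y \sin{\left(x y \right)} + 4 A \cos{\left(x y \right)}
This must equal f(x, y) identically; expanded, f = 3 x^{3} \cos{\left(x y \right)} + x y^{2} \cos{\left(x y \right)} - 4 x y \sin{\left(x y \right)} + 2 y \sin{\left(x y \right)} + 4 \cos{\left(x y \right)}.
Matching coefficients of the independent functions:
  [x^{3} \cos{\left(x y \right)}]:  3 A = 3
  [y \sin{\left(x y \right)}]:  2 A = 2
  [x y \sin{\left(x y \right)}]:  - 4 A = -4
  [x y^{2} \cos{\left(x y \right)}]:  A = 1
  [\cos{\left(x y \right)}]:  4 A = 4
Solving: A = 1.
Check against the point condition:
  u(1, 1) = \sin{\left(1 \right)}  ⟹  A \sin{\left(1 \right)} = \sin{\left(1 \right)}  ✓
Hence u(x, y) = \sin{\left(x y \right)}.

Answer: u(x, y) = \sin{\left(x y \right)}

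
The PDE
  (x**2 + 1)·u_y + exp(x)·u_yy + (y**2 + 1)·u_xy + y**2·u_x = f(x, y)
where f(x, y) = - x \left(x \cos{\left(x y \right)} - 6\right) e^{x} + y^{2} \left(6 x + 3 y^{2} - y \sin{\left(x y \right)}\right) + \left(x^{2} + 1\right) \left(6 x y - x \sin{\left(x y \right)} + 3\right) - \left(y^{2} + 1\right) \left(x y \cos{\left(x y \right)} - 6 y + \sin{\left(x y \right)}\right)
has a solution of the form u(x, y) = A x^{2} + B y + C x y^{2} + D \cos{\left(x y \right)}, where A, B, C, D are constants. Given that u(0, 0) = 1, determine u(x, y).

Answer: u(x, y) = 3 x^{2} + 3 x y^{2} + 3 y + \cos{\left(x y \right)}

Derivation:
Substitute the ansatz u = A x^{2} + B y + C x y^{2} + D \cos{\left(x y \right)} into the left-hand side.
Derivatives of the ansatz:
  u_y = B + 2 C x y - D x \sin{\left(x y \right)}
  u_yy = 2 C x - D x^{2} \cos{\left(x y \right)}
  u_xy = 2 C y - D x y \cos{\left(x y \right)} - D \sin{\left(x y \right)}
  u_x = 2 A x + C y^{2} - D y \sin{\left(x y \right)}
Term by term:
  (x**2 + 1)·u_y = B x^{2} + B + 2 C x^{3} y + 2 C x y - D x^{3} \sin{\left(x y \right)} - D x \sin{\left(x y \right)}
  exp(x)·u_yy = 2 C x e^{x} - D x^{2} e^{x} \cos{\left(x y \right)}
  (y**2 + 1)·u_xy = 2 C y^{3} + 2 C y - D x y^{3} \cos{\left(x y \right)} - D x y \cos{\left(x y \right)} - D y^{2} \sin{\left(x y \right)} - D \sin{\left(x y \right)}
  y**2·u_x = 2 A x y^{2} + C y^{4} - D y^{3} \sin{\left(x y \right)}
So the left-hand side equals
  2 A x y^{2} + B x^{2} + B + 2 C x^{3} y + 2 C x y + 2 C x e^{x} + C y^{4} + 2 C y^{3} + 2 C y - D x^{3} \sin{\left(x y \right)} - D x^{2} e^{x} \cos{\left(x y \right)} - D x y^{3} \cos{\left(x y \right)} - D x y \cos{\left(x y \right)} - D x \sin{\left(x y \right)} - D y^{3} \sin{\left(x y \right)} - D y^{2} \sin{\left(x y \right)} - D \sin{\left(x y \right)}
This must equal f(x, y) identically; expanded, f = 6 x^{3} y - x^{3} \sin{\left(x y \right)} - x^{2} e^{x} \cos{\left(x y \right)} + 3 x^{2} - x y^{3} \cos{\left(x y \right)} + 6 x y^{2} - x y \cos{\left(x y \right)} + 6 x y + 6 x e^{x} - x \sin{\left(x y \right)} + 3 y^{4} - y^{3} \sin{\left(x y \right)} + 6 y^{3} - y^{2} \sin{\left(x y \right)} + 6 y - \sin{\left(x y \right)} + 3.
Matching coefficients of the independent functions:
(each divided by its leading coefficient; functions giving the same equation are listed together)
  [constant term, x^{2}]:  B - 3 = 0
  [y, y^{3}, y^{4}, …]:  C - 3 = 0
  [x y^{2}]:  A - 3 = 0
  [x \sin{\left(x y \right)}, x^{3} \sin{\left(x y \right)}, y^{2} \sin{\left(x y \right)}, …]:  D - 1 = 0
Solving: A = 3, B = 3, C = 3, D = 1.
Check against the point condition:
  u(0, 0) = 1  ⟹  D = 1  ✓
Hence u(x, y) = 3 x^{2} + 3 x y^{2} + 3 y + \cos{\left(x y \right)}.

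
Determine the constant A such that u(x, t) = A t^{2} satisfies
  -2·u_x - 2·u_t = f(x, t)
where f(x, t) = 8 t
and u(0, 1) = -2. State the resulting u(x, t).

Answer: u(x, t) = - 2 t^{2}

Derivation:
Substitute the ansatz u = A t^{2} into the left-hand side.
Derivatives of the ansatz:
  u_x = 0
  u_t = 2 A t
Term by term:
  -2·u_x = 0
  -2·u_t = - 4 A t
So the left-hand side equals
  - 4 A t
This must equal f(x, t) = 8 t identically.
Matching coefficients of the independent functions:
  [t]:  - 4 A = 8
Solving: A = -2.
Check against the point condition:
  u(0, 1) = -2  ⟹  A = -2  ✓
Hence u(x, t) = - 2 t^{2}.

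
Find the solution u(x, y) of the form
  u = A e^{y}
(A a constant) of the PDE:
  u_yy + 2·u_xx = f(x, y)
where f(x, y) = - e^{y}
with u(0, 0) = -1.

Answer: u(x, y) = - e^{y}

Derivation:
Substitute the ansatz u = A e^{y} into the left-hand side.
Derivatives of the ansatz:
  u_yy = A e^{y}
  u_xx = 0
Term by term:
  u_yy = A e^{y}
  2·u_xx = 0
So the left-hand side equals
  A e^{y}
This must equal f(x, y) = - e^{y} identically.
Matching coefficients of the independent functions:
  [e^{y}]:  A = -1
Solving: A = -1.
Check against the point condition:
  u(0, 0) = -1  ⟹  A = -1  ✓
Hence u(x, y) = - e^{y}.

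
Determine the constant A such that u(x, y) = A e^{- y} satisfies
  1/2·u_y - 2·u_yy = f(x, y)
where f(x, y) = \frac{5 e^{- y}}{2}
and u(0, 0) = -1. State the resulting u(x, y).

Substitute the ansatz u = A e^{- y} into the left-hand side.
Derivatives of the ansatz:
  u_y = - A e^{- y}
  u_yy = A e^{- y}
Term by term:
  1/2·u_y = - \frac{A e^{- y}}{2}
  -2·u_yy = - 2 A e^{- y}
So the left-hand side equals
  - \frac{5 A e^{- y}}{2}
This must equal f(x, y) = \frac{5 e^{- y}}{2} identically.
Matching coefficients of the independent functions:
  [e^{- y}]:  - \frac{5 A}{2} = \frac{5}{2}
Solving: A = -1.
Check against the point condition:
  u(0, 0) = -1  ⟹  A = -1  ✓
Hence u(x, y) = - e^{- y}.

Answer: u(x, y) = - e^{- y}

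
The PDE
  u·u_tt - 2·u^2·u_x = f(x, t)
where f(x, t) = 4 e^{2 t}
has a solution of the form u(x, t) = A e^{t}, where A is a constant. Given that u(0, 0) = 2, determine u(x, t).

Substitute the ansatz u = A e^{t} into the left-hand side.
Derivatives of the ansatz:
  u_tt = A e^{t}
  u_x = 0
Term by term:
  u·u_tt = A^{2} e^{2 t}
  -2·u^2·u_x = 0
So the left-hand side equals
  A^{2} e^{2 t}
This must equal f(x, t) = 4 e^{2 t} identically.
Matching coefficients of the independent functions:
  [e^{2 t}]:  A^{2} = 4
These equations allow (A) = (-2) or (2).
Impose the point condition(s):
  u(0, 0) = 2  ⟹  A = 2
Only A = 2 satisfies everything.
Hence u(x, t) = 2 e^{t}.

Answer: u(x, t) = 2 e^{t}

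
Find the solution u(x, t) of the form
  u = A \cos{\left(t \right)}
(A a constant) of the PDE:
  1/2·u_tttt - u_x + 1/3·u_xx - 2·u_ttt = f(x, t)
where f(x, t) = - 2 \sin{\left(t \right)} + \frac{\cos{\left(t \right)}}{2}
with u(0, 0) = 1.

Substitute the ansatz u = A \cos{\left(t \right)} into the left-hand side.
Derivatives of the ansatz:
  u_tttt = A \cos{\left(t \right)}
  u_x = 0
  u_xx = 0
  u_ttt = A \sin{\left(t \right)}
Term by term:
  1/2·u_tttt = \frac{A \cos{\left(t \right)}}{2}
  -u_x = 0
  1/3·u_xx = 0
  -2·u_ttt = - 2 A \sin{\left(t \right)}
So the left-hand side equals
  - 2 A \sin{\left(t \right)} + \frac{A \cos{\left(t \right)}}{2}
This must equal f(x, t) = - 2 \sin{\left(t \right)} + \frac{\cos{\left(t \right)}}{2} identically.
Matching coefficients of the independent functions:
  [\sin{\left(t \right)}]:  - 2 A = -2
  [\cos{\left(t \right)}]:  \frac{A}{2} = \frac{1}{2}
Solving: A = 1.
Check against the point condition:
  u(0, 0) = 1  ⟹  A = 1  ✓
Hence u(x, t) = \cos{\left(t \right)}.

Answer: u(x, t) = \cos{\left(t \right)}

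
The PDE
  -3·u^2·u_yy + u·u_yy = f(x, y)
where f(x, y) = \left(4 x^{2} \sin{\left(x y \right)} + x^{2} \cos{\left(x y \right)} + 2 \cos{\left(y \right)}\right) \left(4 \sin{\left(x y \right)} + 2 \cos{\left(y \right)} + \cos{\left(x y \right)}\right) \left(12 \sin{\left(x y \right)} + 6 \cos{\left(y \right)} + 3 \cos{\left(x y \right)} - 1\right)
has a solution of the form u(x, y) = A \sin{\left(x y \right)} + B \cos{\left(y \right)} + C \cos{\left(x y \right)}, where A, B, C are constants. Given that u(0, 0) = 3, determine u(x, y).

Answer: u(x, y) = 4 \sin{\left(x y \right)} + 2 \cos{\left(y \right)} + \cos{\left(x y \right)}

Derivation:
Substitute the ansatz u = A \sin{\left(x y \right)} + B \cos{\left(y \right)} + C \cos{\left(x y \right)} into the left-hand side.
Derivatives of the ansatz:
  u_yy = - A x^{2} \sin{\left(x y \right)} - B \cos{\left(y \right)} - C x^{2} \cos{\left(x y \right)}
Term by term:
  -3·u^2·u_yy = 3 A^{3} x^{2} \sin^{3}{\left(x y \right)} + 6 A^{2} B x^{2} \sin^{2}{\left(x y \right)} \cos{\left(y \right)} + 3 A^{2} B \sin^{2}{\left(x y \right)} \cos{\left(y \right)} + 9 A^{2} C x^{2} \sin^{2}{\left(x y \right)} \cos{\left(x y \right)} + 3 A B^{2} x^{2} \sin{\left(x y \right)} \cos^{2}{\left(y \right)} + 6 A B^{2} \sin{\left(x y \right)} \cos^{2}{\left(y \right)} + 12 A B C x^{2} \sin{\left(x y \right)} \cos{\left(y \right)} \cos{\left(x y \right)} + 6 A B C \sin{\left(x y \right)} \cos{\left(y \right)} \cos{\left(x y \right)} + 9 A C^{2} x^{2} \sin{\left(x y \right)} \cos^{2}{\left(x y \right)} + 3 B^{3} \cos^{3}{\left(y \right)} + 3 B^{2} C x^{2} \cos^{2}{\left(y \right)} \cos{\left(x y \right)} + 6 B^{2} C \cos^{2}{\left(y \right)} \cos{\left(x y \right)} + 6 B C^{2} x^{2} \cos{\left(y \right)} \cos^{2}{\left(x y \right)} + 3 B C^{2} \cos{\left(y \right)} \cos^{2}{\left(x y \right)} + 3 C^{3} x^{2} \cos^{3}{\left(x y \right)}
  u·u_yy = - A^{2} x^{2} \sin^{2}{\left(x y \right)} - A B x^{2} \sin{\left(x y \right)} \cos{\left(y \right)} - A B \sin{\left(x y \right)} \cos{\left(y \right)} - 2 A C x^{2} \sin{\left(x y \right)} \cos{\left(x y \right)} - B^{2} \cos^{2}{\left(y \right)} - B C x^{2} \cos{\left(y \right)} \cos{\left(x y \right)} - B C \cos{\left(y \right)} \cos{\left(x y \right)} - C^{2} x^{2} \cos^{2}{\left(x y \right)}
So the left-hand side equals
  3 A^{3} x^{2} \sin^{3}{\left(x y \right)} + 6 A^{2} B x^{2} \sin^{2}{\left(x y \right)} \cos{\left(y \right)} + 3 A^{2} B \sin^{2}{\left(x y \right)} \cos{\left(y \right)} + 9 A^{2} C x^{2} \sin^{2}{\left(x y \right)} \cos{\left(x y \right)} - A^{2} x^{2} \sin^{2}{\left(x y \right)} + 3 A B^{2} x^{2} \sin{\left(x y \right)} \cos^{2}{\left(y \right)} + 6 A B^{2} \sin{\left(x y \right)} \cos^{2}{\left(y \right)} + 12 A B C x^{2} \sin{\left(x y \right)} \cos{\left(y \right)} \cos{\left(x y \right)} + 6 A B C \sin{\left(x y \right)} \cos{\left(y \right)} \cos{\left(x y \right)} - A B x^{2} \sin{\left(x y \right)} \cos{\left(y \right)} - A B \sin{\left(x y \right)} \cos{\left(y \right)} + 9 A C^{2} x^{2} \sin{\left(x y \right)} \cos^{2}{\left(x y \right)} - 2 A C x^{2} \sin{\left(x y \right)} \cos{\left(x y \right)} + 3 B^{3} \cos^{3}{\left(y \right)} + 3 B^{2} C x^{2} \cos^{2}{\left(y \right)} \cos{\left(x y \right)} + 6 B^{2} C \cos^{2}{\left(y \right)} \cos{\left(x y \right)} - B^{2} \cos^{2}{\left(y \right)} + 6 B C^{2} x^{2} \cos{\left(y \right)} \cos^{2}{\left(x y \right)} + 3 B C^{2} \cos{\left(y \right)} \cos^{2}{\left(x y \right)} - B C x^{2} \cos{\left(y \right)} \cos{\left(x y \right)} - B C \cos{\left(y \right)} \cos{\left(x y \right)} + 3 C^{3} x^{2} \cos^{3}{\left(x y \right)} - C^{2} x^{2} \cos^{2}{\left(x y \right)}
This must equal f(x, y) identically; expanded, f = 192 x^{2} \sin^{3}{\left(x y \right)} + 192 x^{2} \sin^{2}{\left(x y \right)} \cos{\left(y \right)} + 144 x^{2} \sin^{2}{\left(x y \right)} \cos{\left(x y \right)} - 16 x^{2} \sin^{2}{\left(x y \right)} + 48 x^{2} \sin{\left(x y \right)} \cos^{2}{\left(y \right)} + 96 x^{2} \sin{\left(x y \right)} \cos{\left(y \right)} \cos{\left(x y \right)} - 8 x^{2} \sin{\left(x y \right)} \cos{\left(y \right)} + 36 x^{2} \sin{\left(x y \right)} \cos^{2}{\left(x y \right)} - 8 x^{2} \sin{\left(x y \right)} \cos{\left(x y \right)} + 12 x^{2} \cos^{2}{\left(y \right)} \cos{\left(x y \right)} + 12 x^{2} \cos{\left(y \right)} \cos^{2}{\left(x y \right)} - 2 x^{2} \cos{\left(y \right)} \cos{\left(x y \right)} + 3 x^{2} \cos^{3}{\left(x y \right)} - x^{2} \cos^{2}{\left(x y \right)} + 96 \sin^{2}{\left(x y \right)} \cos{\left(y \right)} + 96 \sin{\left(x y \right)} \cos^{2}{\left(y \right)} + 48 \sin{\left(x y \right)} \cos{\left(y \right)} \cos{\left(x y \right)} - 8 \sin{\left(x y \right)} \cos{\left(y \right)} + 24 \cos^{3}{\left(y \right)} + 24 \cos^{2}{\left(y \right)} \cos{\left(x y \right)} - 4 \cos^{2}{\left(y \right)} + 6 \cos{\left(y \right)} \cos^{2}{\left(x y \right)} - 2 \cos{\left(y \right)} \cos{\left(x y \right)}.
Matching coefficients of the independent functions:
(each divided by its leading coefficient; functions giving the same equation are listed together)
  [x^{2} \sin^{2}{\left(x y \right)}]:  A^{2} - 16 = 0
  [x^{2} \sin^{3}{\left(x y \right)}]:  A^{3} - 64 = 0
  [x^{2} \cos^{2}{\left(x y \right)}]:  C^{2} - 1 = 0
  [x^{2} \cos^{3}{\left(x y \right)}]:  C^{3} - 1 = 0
  [\sin{\left(x y \right)} \cos{\left(y \right)}, x^{2} \sin{\left(x y \right)} \cos{\left(y \right)}]:  A B - 8 = 0
  [\sin{\left(x y \right)} \cos^{2}{\left(y \right)}, x^{2} \sin{\left(x y \right)} \cos^{2}{\left(y \right)}]:  A B^{2} - 16 = 0
  [\sin^{2}{\left(x y \right)} \cos{\left(y \right)}, x^{2} \sin^{2}{\left(x y \right)} \cos{\left(y \right)}]:  A^{2} B - 32 = 0
  [\cos{\left(y \right)} \cos{\left(x y \right)}, x^{2} \cos{\left(y \right)} \cos{\left(x y \right)}]:  B C - 2 = 0
  [\cos{\left(y \right)} \cos^{2}{\left(x y \right)}, x^{2} \cos{\left(y \right)} \cos^{2}{\left(x y \right)}]:  B C^{2} - 2 = 0
  [\cos^{2}{\left(y \right)} \cos{\left(x y \right)}, x^{2} \cos^{2}{\left(y \right)} \cos{\left(x y \right)}]:  B^{2} C - 4 = 0
  [x^{2} \sin{\left(x y \right)} \cos{\left(x y \right)}]:  A C - 4 = 0
  [x^{2} \sin{\left(x y \right)} \cos^{2}{\left(x y \right)}]:  A C^{2} - 4 = 0
  [x^{2} \sin^{2}{\left(x y \right)} \cos{\left(x y \right)}]:  A^{2} C - 16 = 0
  [\sin{\left(x y \right)} \cos{\left(y \right)} \cos{\left(x y \right)}, x^{2} \sin{\left(x y \right)} \cos{\left(y \right)} \cos{\left(x y \right)}]:  A B C - 8 = 0
  [\cos^{2}{\left(y \right)}]:  B^{2} - 4 = 0
  [\cos^{3}{\left(y \right)}]:  B^{3} - 8 = 0
Solving: A = 4, B = 2, C = 1.
Check against the point condition:
  u(0, 0) = 3  ⟹  B + C = 3  ✓
Hence u(x, y) = 4 \sin{\left(x y \right)} + 2 \cos{\left(y \right)} + \cos{\left(x y \right)}.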